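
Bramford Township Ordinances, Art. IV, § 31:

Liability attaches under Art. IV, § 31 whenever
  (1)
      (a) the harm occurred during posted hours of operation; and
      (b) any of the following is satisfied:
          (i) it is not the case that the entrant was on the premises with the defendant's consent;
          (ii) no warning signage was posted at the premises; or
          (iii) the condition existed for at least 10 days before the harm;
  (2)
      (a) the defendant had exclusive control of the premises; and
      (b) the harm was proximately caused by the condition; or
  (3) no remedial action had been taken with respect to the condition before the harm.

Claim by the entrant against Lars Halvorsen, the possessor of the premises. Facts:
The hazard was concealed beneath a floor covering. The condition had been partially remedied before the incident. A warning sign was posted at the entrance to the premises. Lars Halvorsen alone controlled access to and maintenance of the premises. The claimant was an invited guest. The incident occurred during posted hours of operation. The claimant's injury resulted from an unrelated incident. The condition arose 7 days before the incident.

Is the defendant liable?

(a) during posted hours — holds.
(i) not (consent to enter) — not satisfied.
(ii) no signage posted — fails.
(iii) condition ≥10 days old — not satisfied.
(b): F OR F OR F → false.
So (1) is not satisfied (T AND F).
(a) exclusive control — holds.
(b) proximate cause — not met.
So (2) is not satisfied (T AND F).
(3) no remedial action — not met.
Overall: F OR F OR F → false.

No — not liable.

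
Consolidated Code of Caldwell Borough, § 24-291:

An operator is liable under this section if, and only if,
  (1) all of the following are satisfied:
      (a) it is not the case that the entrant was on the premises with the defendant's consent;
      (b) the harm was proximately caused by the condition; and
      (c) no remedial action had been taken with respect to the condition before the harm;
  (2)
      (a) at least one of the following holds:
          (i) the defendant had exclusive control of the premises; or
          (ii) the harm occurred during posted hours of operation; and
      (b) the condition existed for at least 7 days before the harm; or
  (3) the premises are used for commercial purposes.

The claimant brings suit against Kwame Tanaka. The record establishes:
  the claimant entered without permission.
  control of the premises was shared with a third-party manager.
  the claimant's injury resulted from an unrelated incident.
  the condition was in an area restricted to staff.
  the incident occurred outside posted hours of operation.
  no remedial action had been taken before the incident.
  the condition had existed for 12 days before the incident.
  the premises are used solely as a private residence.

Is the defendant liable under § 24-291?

(a) not (consent to enter) — satisfied.
(b) proximate cause — not met.
(c) no remedial action — holds.
So (1) is not satisfied (T AND F AND T).
(i) exclusive control — not met.
(ii) during posted hours — not satisfied.
(a): F OR F → false.
(b) condition ≥7 days old — holds.
(2): F AND T → false.
(3) commercial use — fails.
Overall: F OR F OR F → false.

No — not liable.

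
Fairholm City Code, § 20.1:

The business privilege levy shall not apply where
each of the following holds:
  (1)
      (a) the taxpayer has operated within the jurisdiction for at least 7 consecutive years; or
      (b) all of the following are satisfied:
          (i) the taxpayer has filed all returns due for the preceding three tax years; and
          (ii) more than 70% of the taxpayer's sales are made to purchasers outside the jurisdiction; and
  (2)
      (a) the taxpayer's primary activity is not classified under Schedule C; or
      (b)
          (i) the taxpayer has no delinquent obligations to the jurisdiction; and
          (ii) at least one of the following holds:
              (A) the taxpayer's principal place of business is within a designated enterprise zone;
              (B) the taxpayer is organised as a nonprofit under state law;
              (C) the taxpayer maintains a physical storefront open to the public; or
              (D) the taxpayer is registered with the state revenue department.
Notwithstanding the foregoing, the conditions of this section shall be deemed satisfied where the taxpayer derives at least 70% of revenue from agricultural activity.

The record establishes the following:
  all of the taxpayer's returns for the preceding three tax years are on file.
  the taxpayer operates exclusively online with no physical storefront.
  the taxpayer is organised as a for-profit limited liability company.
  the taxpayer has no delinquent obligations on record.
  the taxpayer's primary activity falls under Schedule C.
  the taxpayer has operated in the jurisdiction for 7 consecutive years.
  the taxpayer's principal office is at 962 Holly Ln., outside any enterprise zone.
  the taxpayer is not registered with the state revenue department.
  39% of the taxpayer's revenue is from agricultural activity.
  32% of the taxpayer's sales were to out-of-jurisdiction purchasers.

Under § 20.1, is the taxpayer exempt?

No — not exempt.

(a) ≥ 7 yrs in jurisdiction — holds.
(i) returns current — holds.
(ii) >70% out-of-jur. sales — fails.
(b): T AND F → false.
(1): T OR F → true.
(a) not (Schedule C activity) — not satisfied.
(i) no delinquency — satisfied.
(A) in enterprise zone — fails.
(B) nonprofit — fails.
(C) has storefront — fails.
(D) state-registered — not satisfied.
(ii): F OR F OR F OR F → false.
So (b) is not satisfied (T AND F).
So (2) is not satisfied (F OR F).
So Overall is not satisfied (T AND F).
Exception (≥70% agricultural) — not satisfied.
Result: main false OR exception false → false.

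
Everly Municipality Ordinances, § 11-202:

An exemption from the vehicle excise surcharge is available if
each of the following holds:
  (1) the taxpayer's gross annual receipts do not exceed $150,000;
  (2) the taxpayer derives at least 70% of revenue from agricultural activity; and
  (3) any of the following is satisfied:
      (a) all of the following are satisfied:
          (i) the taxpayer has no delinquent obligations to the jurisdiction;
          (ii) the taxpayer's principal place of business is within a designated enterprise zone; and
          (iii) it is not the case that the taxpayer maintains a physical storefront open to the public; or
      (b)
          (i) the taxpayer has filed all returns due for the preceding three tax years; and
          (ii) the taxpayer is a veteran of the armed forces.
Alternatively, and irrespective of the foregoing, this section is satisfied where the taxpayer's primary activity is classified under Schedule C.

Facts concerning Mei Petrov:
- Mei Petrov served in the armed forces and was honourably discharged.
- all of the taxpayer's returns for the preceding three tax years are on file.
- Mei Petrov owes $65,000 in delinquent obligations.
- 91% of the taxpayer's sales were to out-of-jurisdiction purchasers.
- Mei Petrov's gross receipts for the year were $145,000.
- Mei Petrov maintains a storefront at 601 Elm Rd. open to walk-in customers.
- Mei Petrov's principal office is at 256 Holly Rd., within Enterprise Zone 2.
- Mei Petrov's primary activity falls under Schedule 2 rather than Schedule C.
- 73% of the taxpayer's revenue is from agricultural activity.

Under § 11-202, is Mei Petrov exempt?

(1) receipts ≤ $150,000 — satisfied.
(2) ≥70% agricultural — satisfied.
(i) no delinquency — not satisfied.
(ii) in enterprise zone — satisfied.
(iii) not (has storefront) — fails.
(a): F AND T AND F → false.
(i) returns current — satisfied.
(ii) veteran — holds.
(b): T AND T → true.
(3) = F OR T = true.
Overall: T AND T AND T → true.
Exception (Schedule C activity) — not satisfied.
Result: main true OR exception false → true.

Yes — exempt.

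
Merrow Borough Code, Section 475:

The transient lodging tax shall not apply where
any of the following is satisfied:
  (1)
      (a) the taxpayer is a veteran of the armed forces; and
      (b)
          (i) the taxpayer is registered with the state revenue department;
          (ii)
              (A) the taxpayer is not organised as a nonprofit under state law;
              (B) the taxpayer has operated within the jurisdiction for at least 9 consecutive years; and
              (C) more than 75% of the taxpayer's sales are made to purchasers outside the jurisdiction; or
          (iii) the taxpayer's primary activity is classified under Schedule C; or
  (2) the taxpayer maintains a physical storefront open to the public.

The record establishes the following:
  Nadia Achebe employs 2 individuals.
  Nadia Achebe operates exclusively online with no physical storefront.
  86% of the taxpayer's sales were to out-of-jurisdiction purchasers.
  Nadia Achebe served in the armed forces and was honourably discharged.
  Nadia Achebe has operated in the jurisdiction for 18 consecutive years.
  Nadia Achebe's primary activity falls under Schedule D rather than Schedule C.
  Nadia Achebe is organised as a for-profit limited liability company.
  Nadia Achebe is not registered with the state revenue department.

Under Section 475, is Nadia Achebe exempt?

Yes — exempt.

(a) veteran — holds.
(i) state-registered — fails.
(A) not (nonprofit) — satisfied.
(B) ≥ 9 yrs in jurisdiction — satisfied.
(C) >75% out-of-jur. sales — satisfied.
(ii) = T AND T AND T = true.
(iii) Schedule C activity — not met.
So (b) is satisfied (F OR T OR F).
So (1) is satisfied (T AND T).
(2) has storefront — fails.
Overall = T OR F = true.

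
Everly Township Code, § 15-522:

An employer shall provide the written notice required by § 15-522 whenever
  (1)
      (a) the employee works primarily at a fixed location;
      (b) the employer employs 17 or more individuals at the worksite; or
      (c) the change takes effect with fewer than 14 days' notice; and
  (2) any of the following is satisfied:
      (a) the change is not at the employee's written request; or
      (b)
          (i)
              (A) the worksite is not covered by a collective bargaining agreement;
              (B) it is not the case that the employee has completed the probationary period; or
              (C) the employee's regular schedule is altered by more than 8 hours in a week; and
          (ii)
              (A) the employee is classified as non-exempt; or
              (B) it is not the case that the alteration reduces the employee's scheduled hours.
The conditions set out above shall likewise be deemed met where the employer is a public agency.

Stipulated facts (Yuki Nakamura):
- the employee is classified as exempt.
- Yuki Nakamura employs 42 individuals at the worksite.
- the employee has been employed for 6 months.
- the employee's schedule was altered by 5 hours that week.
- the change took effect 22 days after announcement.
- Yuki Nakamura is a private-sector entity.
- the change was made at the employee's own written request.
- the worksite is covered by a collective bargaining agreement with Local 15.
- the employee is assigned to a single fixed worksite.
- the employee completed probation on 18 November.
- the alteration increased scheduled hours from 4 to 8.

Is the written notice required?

(a) fixed location — met.
(b) ≥ 17 at site — met.
(c) < 14 days' notice — not satisfied.
(1) = T OR T OR F = true.
(a) not employee-requested — not met.
(A) no CBA — not met.
(B) not (past probation) — fails.
(C) schedule shift > 8h — not satisfied.
(i): F OR F OR F → false.
(A) non-exempt — not satisfied.
(B) not (hours reduced) — holds.
(ii): F OR T → true.
(b): F AND T → false.
(2) = F OR F = false.
Overall = T AND F = false.
Exception (public agency) — not satisfied.
Result: main false OR exception false → false.

No — not required.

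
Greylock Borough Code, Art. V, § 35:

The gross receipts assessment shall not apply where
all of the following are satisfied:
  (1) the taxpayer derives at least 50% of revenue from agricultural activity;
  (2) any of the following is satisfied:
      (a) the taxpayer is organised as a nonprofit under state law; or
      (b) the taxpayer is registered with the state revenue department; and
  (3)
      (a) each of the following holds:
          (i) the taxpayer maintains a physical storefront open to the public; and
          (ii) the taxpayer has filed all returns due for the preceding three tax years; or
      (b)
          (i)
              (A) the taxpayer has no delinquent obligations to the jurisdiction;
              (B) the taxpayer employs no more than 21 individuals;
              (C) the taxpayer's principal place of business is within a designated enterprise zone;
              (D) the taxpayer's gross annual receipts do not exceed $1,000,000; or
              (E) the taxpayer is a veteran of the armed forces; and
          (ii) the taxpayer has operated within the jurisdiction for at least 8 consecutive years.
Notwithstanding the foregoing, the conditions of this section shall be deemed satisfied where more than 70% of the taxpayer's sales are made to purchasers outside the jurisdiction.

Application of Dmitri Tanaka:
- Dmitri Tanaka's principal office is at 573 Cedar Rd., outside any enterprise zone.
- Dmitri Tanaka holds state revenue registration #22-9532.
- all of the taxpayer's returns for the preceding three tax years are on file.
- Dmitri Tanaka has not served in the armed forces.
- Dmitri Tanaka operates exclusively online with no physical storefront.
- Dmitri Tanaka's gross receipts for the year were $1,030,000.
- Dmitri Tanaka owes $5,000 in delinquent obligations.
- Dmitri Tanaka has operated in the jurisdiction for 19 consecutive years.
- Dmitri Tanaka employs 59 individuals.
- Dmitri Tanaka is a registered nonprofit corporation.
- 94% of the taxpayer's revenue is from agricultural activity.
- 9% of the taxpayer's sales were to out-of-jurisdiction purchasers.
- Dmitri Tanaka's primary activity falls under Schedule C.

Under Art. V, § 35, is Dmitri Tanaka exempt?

(1) ≥50% agricultural — satisfied.
(a) nonprofit — holds.
(b) state-registered — holds.
(2) = T OR T = true.
(i) has storefront — not satisfied.
(ii) returns current — holds.
(a) = F AND T = false.
(A) no delinquency — not satisfied.
(B) ≤ 21 employees — fails.
(C) in enterprise zone — not satisfied.
(D) receipts ≤ $1,000,000 — fails.
(E) veteran — not satisfied.
(i) = F OR F OR F OR F OR F = false.
(ii) ≥ 8 yrs in jurisdiction — holds.
So (b) is not satisfied (F AND T).
(3): F OR F → false.
So Overall is not satisfied (T AND T AND F).
Exception (>70% out-of-jur. sales) — not satisfied.
Result: main false OR exception false → false.

No — not exempt.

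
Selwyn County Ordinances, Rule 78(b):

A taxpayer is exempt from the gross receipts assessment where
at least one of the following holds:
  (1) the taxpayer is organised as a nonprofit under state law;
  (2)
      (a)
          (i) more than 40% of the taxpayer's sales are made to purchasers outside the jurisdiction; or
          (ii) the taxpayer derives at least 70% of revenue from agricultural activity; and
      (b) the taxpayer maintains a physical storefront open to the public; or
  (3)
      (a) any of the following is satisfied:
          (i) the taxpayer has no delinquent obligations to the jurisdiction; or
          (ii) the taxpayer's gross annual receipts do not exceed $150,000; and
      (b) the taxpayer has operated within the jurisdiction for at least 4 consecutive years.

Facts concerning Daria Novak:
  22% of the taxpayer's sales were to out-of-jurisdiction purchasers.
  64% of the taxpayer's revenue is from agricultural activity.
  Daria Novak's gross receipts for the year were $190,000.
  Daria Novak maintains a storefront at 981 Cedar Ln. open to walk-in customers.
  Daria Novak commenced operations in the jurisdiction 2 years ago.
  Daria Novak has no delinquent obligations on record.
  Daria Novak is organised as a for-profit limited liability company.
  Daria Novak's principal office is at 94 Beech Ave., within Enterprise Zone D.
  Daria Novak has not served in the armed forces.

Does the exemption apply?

No — not exempt.

(1) nonprofit — not satisfied.
(i) >40% out-of-jur. sales — not met.
(ii) ≥70% agricultural — not satisfied.
(a) = F OR F = false.
(b) has storefront — holds.
(2): F AND T → false.
(i) no delinquency — met.
(ii) receipts ≤ $150,000 — not met.
(a): T OR F → true.
(b) ≥ 4 yrs in jurisdiction — not satisfied.
(3) = T AND F = false.
Overall: F OR F OR F → false.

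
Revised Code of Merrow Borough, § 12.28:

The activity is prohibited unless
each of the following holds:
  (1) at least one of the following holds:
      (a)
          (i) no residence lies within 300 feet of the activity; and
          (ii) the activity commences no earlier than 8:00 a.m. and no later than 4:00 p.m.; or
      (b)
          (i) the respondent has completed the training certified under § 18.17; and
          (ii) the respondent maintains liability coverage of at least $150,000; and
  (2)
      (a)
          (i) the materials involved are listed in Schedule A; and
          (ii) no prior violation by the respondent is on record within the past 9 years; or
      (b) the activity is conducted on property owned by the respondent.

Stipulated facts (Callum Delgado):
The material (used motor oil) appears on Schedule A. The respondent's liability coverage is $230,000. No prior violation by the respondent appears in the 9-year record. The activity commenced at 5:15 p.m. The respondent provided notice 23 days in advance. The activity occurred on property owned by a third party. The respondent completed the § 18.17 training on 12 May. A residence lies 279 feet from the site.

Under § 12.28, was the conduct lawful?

Yes — lawful.

(i) no residence in 300 ft — not satisfied.
(ii) start within hours — not satisfied.
(a) = F AND F = false.
(i) training certified — satisfied.
(ii) coverage ≥ $150,000 — met.
(b): T AND T → true.
So (1) is satisfied (F OR T).
(i) Schedule A material — met.
(ii) no prior violation — satisfied.
(a): T AND T → true.
(b) own property — not satisfied.
So (2) is satisfied (T OR F).
Overall = T AND T = true.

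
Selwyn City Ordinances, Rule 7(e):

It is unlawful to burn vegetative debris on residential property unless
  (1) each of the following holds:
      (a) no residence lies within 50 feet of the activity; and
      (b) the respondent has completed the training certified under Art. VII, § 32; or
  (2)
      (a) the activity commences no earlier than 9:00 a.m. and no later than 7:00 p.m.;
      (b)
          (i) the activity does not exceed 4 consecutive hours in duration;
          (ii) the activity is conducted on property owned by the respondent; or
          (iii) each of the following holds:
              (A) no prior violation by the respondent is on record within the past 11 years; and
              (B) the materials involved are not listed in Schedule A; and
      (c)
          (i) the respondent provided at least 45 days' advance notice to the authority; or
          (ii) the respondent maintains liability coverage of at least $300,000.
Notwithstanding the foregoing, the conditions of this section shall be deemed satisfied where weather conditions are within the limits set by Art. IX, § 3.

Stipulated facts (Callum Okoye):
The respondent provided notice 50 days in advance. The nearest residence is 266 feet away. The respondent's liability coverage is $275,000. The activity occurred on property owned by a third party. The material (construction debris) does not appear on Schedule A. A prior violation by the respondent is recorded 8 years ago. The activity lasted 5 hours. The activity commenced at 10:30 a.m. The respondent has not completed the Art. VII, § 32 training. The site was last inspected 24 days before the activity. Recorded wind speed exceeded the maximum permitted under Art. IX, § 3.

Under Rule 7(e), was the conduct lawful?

No — unlawful.

(a) no residence in 50 ft — holds.
(b) training certified — not satisfied.
(1): T AND F → false.
(a) start within hours — satisfied.
(i) ≤ 4 hrs duration — fails.
(ii) own property — fails.
(A) no prior violation — fails.
(B) not (Schedule A material) — holds.
(iii) = F AND T = false.
(b) = F OR F OR F = false.
(i) ≥45 days' notice — met.
(ii) coverage ≥ $300,000 — not satisfied.
(c): T OR F → true.
(2): T AND F AND T → false.
Overall = F OR F = false.
Exception (weather ok) — not satisfied.
Result: main false OR exception false → false.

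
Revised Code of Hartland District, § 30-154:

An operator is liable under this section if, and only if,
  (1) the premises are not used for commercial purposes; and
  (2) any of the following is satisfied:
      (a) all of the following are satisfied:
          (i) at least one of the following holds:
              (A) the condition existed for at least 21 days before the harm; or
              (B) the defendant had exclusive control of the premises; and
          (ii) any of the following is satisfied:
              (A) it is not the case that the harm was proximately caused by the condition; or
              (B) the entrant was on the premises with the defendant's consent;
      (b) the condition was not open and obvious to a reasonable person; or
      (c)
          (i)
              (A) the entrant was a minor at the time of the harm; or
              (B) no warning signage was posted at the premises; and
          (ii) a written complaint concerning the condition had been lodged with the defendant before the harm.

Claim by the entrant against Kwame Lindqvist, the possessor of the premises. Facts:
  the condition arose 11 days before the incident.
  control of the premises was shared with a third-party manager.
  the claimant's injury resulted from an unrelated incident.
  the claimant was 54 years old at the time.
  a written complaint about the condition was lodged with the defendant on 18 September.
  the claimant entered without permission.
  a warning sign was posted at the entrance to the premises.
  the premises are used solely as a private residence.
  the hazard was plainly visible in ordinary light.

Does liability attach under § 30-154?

(1) not (commercial use) — met.
(A) condition ≥21 days old — not satisfied.
(B) exclusive control — not met.
(i): F OR F → false.
(A) not (proximate cause) — holds.
(B) consent to enter — not satisfied.
(ii) = T OR F = true.
(a) = F AND T = false.
(b) not open/obvious — not satisfied.
(A) entrant a minor — not satisfied.
(B) no signage posted — not satisfied.
(i) = F OR F = false.
(ii) complaint lodged — holds.
(c) = F AND T = false.
(2) = F OR F OR F = false.
So Overall is not satisfied (T AND F).

No — not liable.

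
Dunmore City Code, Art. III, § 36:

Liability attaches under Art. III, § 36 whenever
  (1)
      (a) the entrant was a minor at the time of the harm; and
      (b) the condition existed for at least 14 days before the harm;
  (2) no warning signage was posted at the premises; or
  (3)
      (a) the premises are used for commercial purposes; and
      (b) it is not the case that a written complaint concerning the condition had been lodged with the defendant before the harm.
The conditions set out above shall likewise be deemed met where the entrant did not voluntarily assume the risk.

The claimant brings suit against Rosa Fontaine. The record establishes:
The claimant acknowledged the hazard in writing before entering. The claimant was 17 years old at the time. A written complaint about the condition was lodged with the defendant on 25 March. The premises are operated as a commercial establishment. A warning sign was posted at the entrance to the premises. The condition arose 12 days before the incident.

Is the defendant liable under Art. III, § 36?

(a) entrant a minor — met.
(b) condition ≥14 days old — not met.
So (1) is not satisfied (T AND F).
(2) no signage posted — fails.
(a) commercial use — satisfied.
(b) not (complaint lodged) — fails.
So (3) is not satisfied (T AND F).
Overall = F OR F OR F = false.
Exception (no assumed risk) — not satisfied.
Result: main false OR exception false → false.

No — not liable.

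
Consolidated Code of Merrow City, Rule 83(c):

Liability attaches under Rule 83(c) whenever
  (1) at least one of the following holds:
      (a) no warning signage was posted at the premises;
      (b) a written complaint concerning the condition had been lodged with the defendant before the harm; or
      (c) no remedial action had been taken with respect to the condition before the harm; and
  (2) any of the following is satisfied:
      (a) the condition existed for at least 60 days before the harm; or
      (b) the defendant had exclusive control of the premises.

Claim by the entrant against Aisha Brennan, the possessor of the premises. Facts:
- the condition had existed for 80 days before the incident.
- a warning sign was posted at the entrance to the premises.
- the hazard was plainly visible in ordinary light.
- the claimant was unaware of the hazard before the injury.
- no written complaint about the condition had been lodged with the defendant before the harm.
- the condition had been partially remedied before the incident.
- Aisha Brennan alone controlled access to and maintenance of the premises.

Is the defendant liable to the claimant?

No — not liable.

(a) no signage posted — fails.
(b) complaint lodged — not satisfied.
(c) no remedial action — not met.
(1) = F OR F OR F = false.
(a) condition ≥60 days old — satisfied.
(b) exclusive control — met.
(2): T OR T → true.
So Overall is not satisfied (F AND T).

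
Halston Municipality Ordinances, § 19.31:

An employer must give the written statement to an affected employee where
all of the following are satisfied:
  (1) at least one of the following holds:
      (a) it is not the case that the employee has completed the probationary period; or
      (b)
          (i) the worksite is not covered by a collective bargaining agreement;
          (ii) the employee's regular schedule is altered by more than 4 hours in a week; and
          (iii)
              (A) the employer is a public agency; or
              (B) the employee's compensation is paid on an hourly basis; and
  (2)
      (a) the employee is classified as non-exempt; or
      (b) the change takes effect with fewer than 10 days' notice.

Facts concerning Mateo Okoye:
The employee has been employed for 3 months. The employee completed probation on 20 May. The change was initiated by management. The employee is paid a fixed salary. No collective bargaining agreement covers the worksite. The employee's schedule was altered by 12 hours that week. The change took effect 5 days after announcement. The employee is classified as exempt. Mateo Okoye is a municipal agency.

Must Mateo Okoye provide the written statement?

Yes — required.

(a) not (past probation) — fails.
(i) no CBA — satisfied.
(ii) schedule shift > 4h — met.
(A) public agency — holds.
(B) hourly-paid — not met.
(iii): T OR F → true.
(b) = T AND T AND T = true.
(1): F OR T → true.
(a) non-exempt — not satisfied.
(b) < 10 days' notice — met.
So (2) is satisfied (F OR T).
So Overall is satisfied (T AND T).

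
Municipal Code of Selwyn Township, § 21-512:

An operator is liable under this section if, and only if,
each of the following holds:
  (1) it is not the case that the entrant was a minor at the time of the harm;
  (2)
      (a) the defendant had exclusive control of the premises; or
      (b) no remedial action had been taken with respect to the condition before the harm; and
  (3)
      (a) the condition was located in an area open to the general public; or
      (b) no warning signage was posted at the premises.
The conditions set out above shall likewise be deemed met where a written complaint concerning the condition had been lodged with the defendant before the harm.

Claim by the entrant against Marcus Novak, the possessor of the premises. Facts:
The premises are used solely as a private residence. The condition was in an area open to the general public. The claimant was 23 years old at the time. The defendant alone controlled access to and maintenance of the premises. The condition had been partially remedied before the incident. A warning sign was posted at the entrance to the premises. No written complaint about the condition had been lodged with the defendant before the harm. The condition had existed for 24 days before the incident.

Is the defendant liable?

Yes — liable.

(1) not (entrant a minor) — holds.
(a) exclusive control — holds.
(b) no remedial action — fails.
(2) = T OR F = true.
(a) public area — met.
(b) no signage posted — not satisfied.
(3) = T OR F = true.
Overall: T AND T AND T → true.
Exception (complaint lodged) — not satisfied.
Result: main true OR exception false → true.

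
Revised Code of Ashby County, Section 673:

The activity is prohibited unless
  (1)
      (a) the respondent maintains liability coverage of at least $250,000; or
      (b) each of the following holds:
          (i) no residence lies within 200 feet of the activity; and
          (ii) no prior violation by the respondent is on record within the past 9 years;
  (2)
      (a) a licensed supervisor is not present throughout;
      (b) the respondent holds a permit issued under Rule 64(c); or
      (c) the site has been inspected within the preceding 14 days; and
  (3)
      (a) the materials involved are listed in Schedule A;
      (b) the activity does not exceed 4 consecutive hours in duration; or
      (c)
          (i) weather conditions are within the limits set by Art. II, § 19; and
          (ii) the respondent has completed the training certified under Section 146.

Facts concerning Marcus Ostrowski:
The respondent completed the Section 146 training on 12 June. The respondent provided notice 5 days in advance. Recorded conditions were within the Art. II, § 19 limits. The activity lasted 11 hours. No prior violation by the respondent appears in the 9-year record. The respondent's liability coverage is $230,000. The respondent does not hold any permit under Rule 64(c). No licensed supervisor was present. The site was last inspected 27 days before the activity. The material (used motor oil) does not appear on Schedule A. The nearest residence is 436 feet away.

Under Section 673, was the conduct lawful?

(a) coverage ≥ $250,000 — not met.
(i) no residence in 200 ft — holds.
(ii) no prior violation — met.
(b): T AND T → true.
So (1) is satisfied (F OR T).
(a) not (supervisor present) — satisfied.
(b) holds permit — not met.
(c) site inspected — not met.
(2): T OR F OR F → true.
(a) Schedule A material — not met.
(b) ≤ 4 hrs duration — fails.
(i) weather ok — met.
(ii) training certified — met.
So (c) is satisfied (T AND T).
(3): F OR F OR T → true.
So Overall is satisfied (T AND T AND T).

Yes — lawful.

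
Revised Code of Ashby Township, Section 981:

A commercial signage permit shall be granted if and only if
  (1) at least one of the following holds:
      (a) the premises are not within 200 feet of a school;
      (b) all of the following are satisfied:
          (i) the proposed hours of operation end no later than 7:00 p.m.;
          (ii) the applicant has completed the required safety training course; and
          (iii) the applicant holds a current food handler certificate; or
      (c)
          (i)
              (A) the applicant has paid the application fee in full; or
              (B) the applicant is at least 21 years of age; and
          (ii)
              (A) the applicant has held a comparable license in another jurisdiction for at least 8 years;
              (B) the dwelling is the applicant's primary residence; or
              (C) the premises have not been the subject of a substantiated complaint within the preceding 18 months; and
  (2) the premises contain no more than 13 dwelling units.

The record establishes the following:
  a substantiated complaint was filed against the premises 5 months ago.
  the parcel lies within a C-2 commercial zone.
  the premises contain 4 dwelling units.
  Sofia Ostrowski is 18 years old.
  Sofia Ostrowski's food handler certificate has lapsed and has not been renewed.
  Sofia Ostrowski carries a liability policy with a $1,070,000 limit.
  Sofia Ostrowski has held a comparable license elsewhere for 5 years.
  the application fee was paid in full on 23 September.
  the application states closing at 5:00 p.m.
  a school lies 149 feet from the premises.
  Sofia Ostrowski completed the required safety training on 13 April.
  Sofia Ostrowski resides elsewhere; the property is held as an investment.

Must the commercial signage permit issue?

(a) ≥200 ft from school — fails.
(i) closes by 7 p.m. — met.
(ii) safety training — satisfied.
(iii) food handler cert. — fails.
(b): T AND T AND F → false.
(A) fee paid — satisfied.
(B) age ≥ 21 — fails.
So (i) is satisfied (T OR F).
(A) prior license ≥ 8 yr — not satisfied.
(B) primary residence — not satisfied.
(C) no complaint in 18 mo. — not satisfied.
(ii) = F OR F OR F = false.
(c) = T AND F = false.
So (1) is not satisfied (F OR F OR F).
(2) ≤ 13 units — satisfied.
Overall = F AND T = false.

No — denied.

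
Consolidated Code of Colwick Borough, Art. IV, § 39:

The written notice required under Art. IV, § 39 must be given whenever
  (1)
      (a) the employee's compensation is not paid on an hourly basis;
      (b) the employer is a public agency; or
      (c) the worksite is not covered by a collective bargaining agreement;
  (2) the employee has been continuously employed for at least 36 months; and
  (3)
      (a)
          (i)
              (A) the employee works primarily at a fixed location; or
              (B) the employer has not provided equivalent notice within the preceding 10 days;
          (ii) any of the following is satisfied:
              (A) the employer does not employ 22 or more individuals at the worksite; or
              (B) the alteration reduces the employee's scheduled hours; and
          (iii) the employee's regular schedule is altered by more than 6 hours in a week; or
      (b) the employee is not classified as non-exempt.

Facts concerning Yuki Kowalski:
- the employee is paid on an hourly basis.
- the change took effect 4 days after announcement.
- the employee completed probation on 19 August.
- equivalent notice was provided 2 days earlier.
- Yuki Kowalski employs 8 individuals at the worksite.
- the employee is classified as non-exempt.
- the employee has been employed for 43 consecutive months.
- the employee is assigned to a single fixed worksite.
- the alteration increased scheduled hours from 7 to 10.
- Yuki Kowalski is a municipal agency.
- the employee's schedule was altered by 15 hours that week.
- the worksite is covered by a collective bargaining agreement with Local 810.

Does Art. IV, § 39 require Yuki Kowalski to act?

(a) not (hourly-paid) — not met.
(b) public agency — satisfied.
(c) no CBA — not met.
(1): F OR T OR F → true.
(2) tenure ≥ 36 mo. — holds.
(A) fixed location — satisfied.
(B) no recent notice — not satisfied.
So (i) is satisfied (T OR F).
(A) not (≥ 22 at site) — met.
(B) hours reduced — not satisfied.
(ii): T OR F → true.
(iii) schedule shift > 6h — satisfied.
So (a) is satisfied (T AND T AND T).
(b) not (non-exempt) — not satisfied.
(3): T OR F → true.
Overall: T AND T AND T → true.

Yes — required.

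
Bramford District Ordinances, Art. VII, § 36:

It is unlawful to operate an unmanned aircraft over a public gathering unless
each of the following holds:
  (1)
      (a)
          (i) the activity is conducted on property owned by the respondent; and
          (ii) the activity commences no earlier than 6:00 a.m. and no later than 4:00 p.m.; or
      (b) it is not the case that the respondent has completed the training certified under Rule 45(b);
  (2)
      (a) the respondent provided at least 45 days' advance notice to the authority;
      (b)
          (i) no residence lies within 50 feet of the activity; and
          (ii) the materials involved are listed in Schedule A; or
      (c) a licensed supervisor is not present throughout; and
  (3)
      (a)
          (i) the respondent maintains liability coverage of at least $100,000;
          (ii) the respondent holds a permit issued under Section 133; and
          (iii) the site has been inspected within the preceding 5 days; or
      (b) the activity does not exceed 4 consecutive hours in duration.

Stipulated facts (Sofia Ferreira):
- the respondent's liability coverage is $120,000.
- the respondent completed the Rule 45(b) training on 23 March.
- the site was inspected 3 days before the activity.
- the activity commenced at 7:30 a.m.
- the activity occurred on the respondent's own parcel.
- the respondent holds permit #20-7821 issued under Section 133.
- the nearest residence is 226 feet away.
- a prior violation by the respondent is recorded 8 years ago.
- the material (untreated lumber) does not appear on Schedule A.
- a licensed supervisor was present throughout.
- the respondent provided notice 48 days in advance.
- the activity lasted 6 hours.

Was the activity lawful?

(i) own property — satisfied.
(ii) start within hours — met.
(a) = T AND T = true.
(b) not (training certified) — fails.
(1): T OR F → true.
(a) ≥45 days' notice — satisfied.
(i) no residence in 50 ft — satisfied.
(ii) Schedule A material — not satisfied.
(b) = T AND F = false.
(c) not (supervisor present) — not met.
(2): T OR F OR F → true.
(i) coverage ≥ $100,000 — holds.
(ii) holds permit — met.
(iii) site inspected — satisfied.
So (a) is satisfied (T AND T AND T).
(b) ≤ 4 hrs duration — not satisfied.
So (3) is satisfied (T OR F).
Overall = T AND T AND T = true.

Yes — lawful.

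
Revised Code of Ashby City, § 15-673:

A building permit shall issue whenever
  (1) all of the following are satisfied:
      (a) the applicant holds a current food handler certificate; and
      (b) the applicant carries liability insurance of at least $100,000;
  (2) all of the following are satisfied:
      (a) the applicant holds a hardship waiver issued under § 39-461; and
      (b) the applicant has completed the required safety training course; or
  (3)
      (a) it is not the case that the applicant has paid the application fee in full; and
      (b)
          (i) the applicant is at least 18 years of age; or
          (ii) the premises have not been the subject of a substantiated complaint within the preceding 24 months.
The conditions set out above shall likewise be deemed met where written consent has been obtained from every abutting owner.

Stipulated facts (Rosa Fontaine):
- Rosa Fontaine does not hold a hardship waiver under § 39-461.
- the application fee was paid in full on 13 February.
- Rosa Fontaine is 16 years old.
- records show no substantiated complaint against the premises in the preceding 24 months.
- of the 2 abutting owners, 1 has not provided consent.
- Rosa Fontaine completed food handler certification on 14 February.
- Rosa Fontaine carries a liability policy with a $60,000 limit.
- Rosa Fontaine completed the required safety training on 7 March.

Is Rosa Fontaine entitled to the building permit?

(a) food handler cert. — satisfied.
(b) insurance ≥ $100,000 — not satisfied.
So (1) is not satisfied (T AND F).
(a) hardship waiver — fails.
(b) safety training — met.
So (2) is not satisfied (F AND T).
(a) not (fee paid) — not met.
(i) age ≥ 18 — fails.
(ii) no complaint in 24 mo. — satisfied.
(b) = F OR T = true.
So (3) is not satisfied (F AND T).
Overall: F OR F OR F → false.
Exception (all abutters consent) — not satisfied.
Result: main false OR exception false → false.

No — denied.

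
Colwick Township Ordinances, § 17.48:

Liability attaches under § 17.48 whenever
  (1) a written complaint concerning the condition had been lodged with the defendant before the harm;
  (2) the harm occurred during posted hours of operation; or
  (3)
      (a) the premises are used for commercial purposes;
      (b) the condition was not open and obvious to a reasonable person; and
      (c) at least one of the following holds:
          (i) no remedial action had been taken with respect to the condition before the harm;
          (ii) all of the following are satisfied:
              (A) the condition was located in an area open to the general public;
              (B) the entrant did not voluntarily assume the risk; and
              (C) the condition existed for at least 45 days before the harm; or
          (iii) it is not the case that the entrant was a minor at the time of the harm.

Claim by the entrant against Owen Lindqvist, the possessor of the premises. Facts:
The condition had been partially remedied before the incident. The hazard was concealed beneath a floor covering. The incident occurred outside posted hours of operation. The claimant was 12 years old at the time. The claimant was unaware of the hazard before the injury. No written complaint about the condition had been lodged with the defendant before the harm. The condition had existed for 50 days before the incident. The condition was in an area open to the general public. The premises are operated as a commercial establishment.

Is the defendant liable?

(1) complaint lodged — fails.
(2) during posted hours — not satisfied.
(a) commercial use — met.
(b) not open/obvious — met.
(i) no remedial action — not satisfied.
(A) public area — holds.
(B) no assumed risk — met.
(C) condition ≥45 days old — satisfied.
So (ii) is satisfied (T AND T AND T).
(iii) not (entrant a minor) — fails.
(c): F OR T OR F → true.
So (3) is satisfied (T AND T AND T).
So Overall is satisfied (F OR F OR T).

Yes — liable.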